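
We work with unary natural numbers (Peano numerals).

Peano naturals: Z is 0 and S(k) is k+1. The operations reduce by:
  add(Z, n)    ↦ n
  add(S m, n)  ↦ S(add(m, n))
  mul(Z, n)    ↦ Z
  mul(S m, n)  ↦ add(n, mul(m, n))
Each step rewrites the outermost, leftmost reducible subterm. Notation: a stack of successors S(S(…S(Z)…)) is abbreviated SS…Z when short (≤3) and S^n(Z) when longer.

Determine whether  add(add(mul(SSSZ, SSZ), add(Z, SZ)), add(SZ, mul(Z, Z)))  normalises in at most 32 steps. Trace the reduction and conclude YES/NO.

Answer: YES — reaches normal form S^8(Z) in 32 ≤ 32 steps

Derivation:
  start: add(add(mul(SSSZ, SSZ), add(Z, SZ)), add(SZ, mul(Z, Z)))
  →1  add(add(add(SSZ, mul(SSZ, SSZ)), add(Z, SZ)), add(SZ, mul(Z, Z)))
  →2  add(add(S(add(SZ, mul(SSZ, SSZ))), add(Z, SZ)), add(SZ, mul(Z, Z)))
  →3  add(S(add(add(SZ, mul(SSZ, SSZ)), add(Z, SZ))), add(SZ, mul(Z, Z)))
  →4  S(add(add(add(SZ, mul(SSZ, SSZ)), add(Z, SZ)), add(SZ, mul(Z, Z))))
  →5  S(add(add(S(add(Z, mul(SSZ, SSZ))), add(Z, SZ)), add(SZ, mul(Z, Z))))
  →6  S(add(S(add(add(Z, mul(SSZ, SSZ)), add(Z, SZ))), add(SZ, mul(Z, Z))))
  →7  S(S(add(add(add(Z, mul(SSZ, SSZ)), add(Z, SZ)), add(SZ, mul(Z, Z)))))
  →8  S(S(add(add(mul(SSZ, SSZ), add(Z, SZ)), add(SZ, mul(Z, Z)))))
  →9  S(S(add(add(add(SSZ, mul(SZ, SSZ)), add(Z, SZ)), add(SZ, mul(Z, Z)))))
  →10  S(S(add(add(S(add(SZ, mul(SZ, SSZ))), add(Z, SZ)), add(SZ, mul(Z, Z)))))
  →11  S(S(add(S(add(add(SZ, mul(SZ, SSZ)), add(Z, SZ))), add(SZ, mul(Z, Z)))))
  →12  S(S(S(add(add(add(SZ, mul(SZ, SSZ)), add(Z, SZ)), add(SZ, mul(Z, Z))))))
  →13  S(S(S(add(add(S(add(Z, mul(SZ, SSZ))), add(Z, SZ)), add(SZ, mul(Z, Z))))))
  →14  S(S(S(add(S(add(add(Z, mul(SZ, SSZ)), add(Z, SZ))), add(SZ, mul(Z, Z))))))
  →15  S(S(S(S(add(add(add(Z, mul(SZ, SSZ)), add(Z, SZ)), add(SZ, mul(Z, Z)))))))
  →16  S(S(S(S(add(add(mul(SZ, SSZ), add(Z, SZ)), add(SZ, mul(Z, Z)))))))
  →17  S(S(S(S(add(add(add(SSZ, mul(Z, SSZ)), add(Z, SZ)), add(SZ, mul(Z, Z)))))))
  →18  S(S(S(S(add(add(S(add(SZ, mul(Z, SSZ))), add(Z, SZ)), add(SZ, mul(Z, Z)))))))
  →19  S(S(S(S(add(S(add(add(SZ, mul(Z, SSZ)), add(Z, SZ))), add(SZ, mul(Z, Z)))))))
  →20  S(S(S(S(S(add(add(add(SZ, mul(Z, SSZ)), add(Z, SZ)), add(SZ, mul(Z, Z))))))))
  →21  S(S(S(S(S(add(add(S(add(Z, mul(Z, SSZ))), add(Z, SZ)), add(SZ, mul(Z, Z))))))))
  →22  S(S(S(S(S(add(S(add(add(Z, mul(Z, SSZ)), add(Z, SZ))), add(SZ, mul(Z, Z))))))))
  →23  S(S(S(S(S(S(add(add(add(Z, mul(Z, SSZ)), add(Z, SZ)), add(SZ, mul(Z, Z)))))))))
  →24  S(S(S(S(S(S(add(add(mul(Z, SSZ), add(Z, SZ)), add(SZ, mul(Z, Z)))))))))
  →25  S(S(S(S(S(S(add(add(Z, add(Z, SZ)), add(SZ, mul(Z, Z)))))))))
  →26  S(S(S(S(S(S(add(add(Z, SZ), add(SZ, mul(Z, Z)))))))))
  →27  S(S(S(S(S(S(add(SZ, add(SZ, mul(Z, Z)))))))))
  →28  S(S(S(S(S(S(S(add(Z, add(SZ, mul(Z, Z))))))))))
  →29  S(S(S(S(S(S(S(add(SZ, mul(Z, Z)))))))))
  →30  S(S(S(S(S(S(S(S(add(Z, mul(Z, Z))))))))))
  →31  S(S(S(S(S(S(S(S(mul(Z, Z)))))))))
  →32  S^8(Z)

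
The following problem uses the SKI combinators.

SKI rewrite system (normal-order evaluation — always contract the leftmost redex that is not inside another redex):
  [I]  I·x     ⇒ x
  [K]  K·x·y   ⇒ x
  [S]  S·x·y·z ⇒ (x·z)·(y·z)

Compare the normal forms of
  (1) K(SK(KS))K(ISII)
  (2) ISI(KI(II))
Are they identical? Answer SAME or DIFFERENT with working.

Term A:
  start: K(SK(KS))K(ISII)
  step 1: SK(KS)(ISII)
  step 2: K(ISII)(KS(ISII))
  step 3: ISII
  step 4: SII

Term B:
  start: ISI(KI(II))
  step 1: SI(KI(II))
  step 2: SII

Answer: SAME — A ⇓ SII, B ⇓ SII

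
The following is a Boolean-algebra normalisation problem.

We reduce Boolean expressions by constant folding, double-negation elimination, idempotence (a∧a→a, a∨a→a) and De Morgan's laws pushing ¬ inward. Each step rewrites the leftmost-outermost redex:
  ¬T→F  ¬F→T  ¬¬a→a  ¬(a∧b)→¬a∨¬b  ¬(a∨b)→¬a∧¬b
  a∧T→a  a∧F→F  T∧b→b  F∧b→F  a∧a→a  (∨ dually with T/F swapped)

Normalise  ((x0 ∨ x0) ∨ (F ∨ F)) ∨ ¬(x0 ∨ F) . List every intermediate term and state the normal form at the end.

  start: ((x0 ∨ x0) ∨ (F ∨ F)) ∨ ¬(x0 ∨ F)
  →1  (x0 ∨ (F ∨ F)) ∨ ¬(x0 ∨ F)
  →2  (x0 ∨ F) ∨ ¬(x0 ∨ F)
  →3  x0 ∨ ¬(x0 ∨ F)
  →4  x0 ∨ (¬x0 ∧ ¬F)
  →5  x0 ∨ (¬x0 ∧ T)
  →6  x0 ∨ ¬x0

Answer: normal form = x0 ∨ ¬x0  (in 6 steps)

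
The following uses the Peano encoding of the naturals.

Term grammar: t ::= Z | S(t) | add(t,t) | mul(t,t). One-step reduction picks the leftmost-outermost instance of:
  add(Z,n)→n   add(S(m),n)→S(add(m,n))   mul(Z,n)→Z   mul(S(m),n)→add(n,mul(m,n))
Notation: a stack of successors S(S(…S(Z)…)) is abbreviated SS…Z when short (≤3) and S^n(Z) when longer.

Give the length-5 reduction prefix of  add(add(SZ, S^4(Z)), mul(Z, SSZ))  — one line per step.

  start: add(add(SZ, S^4(Z)), mul(Z, SSZ))
  step 1: add(S(add(Z, S^4(Z))), mul(Z, SSZ))
  step 2: S(add(add(Z, S^4(Z)), mul(Z, SSZ)))
  step 3: S(add(S^4(Z), mul(Z, SSZ)))
  step 4: S(S(add(SSSZ, mul(Z, SSZ))))
  step 5: S(S(S(add(SSZ, mul(Z, SSZ)))))

Answer: after 5 steps: S(S(S(add(SSZ, mul(Z, SSZ)))))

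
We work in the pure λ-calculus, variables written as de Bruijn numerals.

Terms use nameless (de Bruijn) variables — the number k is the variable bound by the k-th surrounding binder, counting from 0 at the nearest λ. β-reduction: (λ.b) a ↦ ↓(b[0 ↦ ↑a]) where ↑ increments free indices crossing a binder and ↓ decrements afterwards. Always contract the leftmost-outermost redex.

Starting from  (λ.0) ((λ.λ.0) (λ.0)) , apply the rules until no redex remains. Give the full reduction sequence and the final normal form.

  start: (λ.0) ((λ.λ.0) (λ.0))
  →1  (λ.λ.0) (λ.0)
  →2  λ.0

Answer: normal form = λ.0  (in 2 steps)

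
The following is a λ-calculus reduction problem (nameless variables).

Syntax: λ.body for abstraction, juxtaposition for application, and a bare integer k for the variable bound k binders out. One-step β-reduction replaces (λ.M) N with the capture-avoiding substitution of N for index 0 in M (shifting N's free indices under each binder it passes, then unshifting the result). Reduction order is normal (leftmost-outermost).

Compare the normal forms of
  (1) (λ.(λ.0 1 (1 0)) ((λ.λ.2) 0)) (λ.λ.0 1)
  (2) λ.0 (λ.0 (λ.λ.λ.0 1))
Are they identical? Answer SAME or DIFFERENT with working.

Term A:
  start: (λ.(λ.0 1 (1 0)) ((λ.λ.2) 0)) (λ.λ.0 1)
  step 1: (λ.0 (λ.λ.0 1) ((λ.λ.0 1) 0)) ((λ.λ.λ.λ.0 1) (λ.λ.0 1))
  step 2: (λ.λ.λ.λ.0 1) (λ.λ.0 1) (λ.λ.0 1) ((λ.λ.0 1) ((λ.λ.λ.λ.0 1) (λ.λ.0 1)))
  step 3: (λ.λ.λ.0 1) (λ.λ.0 1) ((λ.λ.0 1) ((λ.λ.λ.λ.0 1) (λ.λ.0 1)))
  step 4: (λ.λ.0 1) ((λ.λ.0 1) ((λ.λ.λ.λ.0 1) (λ.λ.0 1)))
  step 5: λ.0 ((λ.λ.0 1) ((λ.λ.λ.λ.0 1) (λ.λ.0 1)))
  step 6: λ.0 (λ.0 ((λ.λ.λ.λ.0 1) (λ.λ.0 1)))
  step 7: λ.0 (λ.0 (λ.λ.λ.0 1))

Term B:
  start: λ.0 (λ.0 (λ.λ.λ.0 1))

Answer: SAME — A ⇓ λ.0 (λ.0 (λ.λ.λ.0 1)), B ⇓ λ.0 (λ.0 (λ.λ.λ.0 1))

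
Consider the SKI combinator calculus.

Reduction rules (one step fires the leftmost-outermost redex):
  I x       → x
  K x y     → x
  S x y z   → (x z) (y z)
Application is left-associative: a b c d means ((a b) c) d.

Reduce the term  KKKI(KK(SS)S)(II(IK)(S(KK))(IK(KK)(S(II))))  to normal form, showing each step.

Answer: normal form = S(KK)  (in 7 steps)

Derivation:
  start: KKKI(KK(SS)S)(II(IK)(S(KK))(IK(KK)(S(II))))
  step 1: KI(KK(SS)S)(II(IK)(S(KK))(IK(KK)(S(II))))
  step 2: I(II(IK)(S(KK))(IK(KK)(S(II))))
  step 3: II(IK)(S(KK))(IK(KK)(S(II)))
  step 4: I(IK)(S(KK))(IK(KK)(S(II)))
  step 5: IK(S(KK))(IK(KK)(S(II)))
  step 6: K(S(KK))(IK(KK)(S(II)))
  step 7: S(KK)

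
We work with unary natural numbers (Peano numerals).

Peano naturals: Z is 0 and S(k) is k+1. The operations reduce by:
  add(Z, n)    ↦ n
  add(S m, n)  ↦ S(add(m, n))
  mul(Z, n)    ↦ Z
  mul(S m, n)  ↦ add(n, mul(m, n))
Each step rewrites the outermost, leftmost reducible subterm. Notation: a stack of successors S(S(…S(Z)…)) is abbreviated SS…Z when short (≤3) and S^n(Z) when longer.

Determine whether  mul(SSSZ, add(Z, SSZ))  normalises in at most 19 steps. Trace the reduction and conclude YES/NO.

Answer: YES — reaches normal form S^6(Z) in 16 ≤ 19 steps

Working:
  start: mul(SSSZ, add(Z, SSZ))
  step 1: add(add(Z, SSZ), mul(SSZ, add(Z, SSZ)))
  step 2: add(SSZ, mul(SSZ, add(Z, SSZ)))
  step 3: S(add(SZ, mul(SSZ, add(Z, SSZ))))
  step 4: S(S(add(Z, mul(SSZ, add(Z, SSZ)))))
  step 5: S(S(mul(SSZ, add(Z, SSZ))))
  step 6: S(S(add(add(Z, SSZ), mul(SZ, add(Z, SSZ)))))
  step 7: S(S(add(SSZ, mul(SZ, add(Z, SSZ)))))
  step 8: S(S(S(add(SZ, mul(SZ, add(Z, SSZ))))))
  step 9: S(S(S(S(add(Z, mul(SZ, add(Z, SSZ)))))))
  step 10: S(S(S(S(mul(SZ, add(Z, SSZ))))))
  step 11: S(S(S(S(add(add(Z, SSZ), mul(Z, add(Z, SSZ)))))))
  step 12: S(S(S(S(add(SSZ, mul(Z, add(Z, SSZ)))))))
  step 13: S(S(S(S(S(add(SZ, mul(Z, add(Z, SSZ))))))))
  step 14: S(S(S(S(S(S(add(Z, mul(Z, add(Z, SSZ)))))))))
  step 15: S(S(S(S(S(S(mul(Z, add(Z, SSZ))))))))
  step 16: S^6(Z)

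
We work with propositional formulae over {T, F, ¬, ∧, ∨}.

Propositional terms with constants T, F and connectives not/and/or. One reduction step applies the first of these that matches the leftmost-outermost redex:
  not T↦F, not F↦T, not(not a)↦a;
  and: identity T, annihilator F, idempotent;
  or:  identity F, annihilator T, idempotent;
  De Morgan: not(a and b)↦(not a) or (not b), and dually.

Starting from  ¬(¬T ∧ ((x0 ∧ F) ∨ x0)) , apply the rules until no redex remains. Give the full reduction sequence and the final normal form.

  start: ¬(¬T ∧ ((x0 ∧ F) ∨ x0))
  [1] ¬¬T ∨ ¬((x0 ∧ F) ∨ x0)
  [2] T ∨ ¬((x0 ∧ F) ∨ x0)
  [3] T

Answer: normal form = T  (in 3 steps)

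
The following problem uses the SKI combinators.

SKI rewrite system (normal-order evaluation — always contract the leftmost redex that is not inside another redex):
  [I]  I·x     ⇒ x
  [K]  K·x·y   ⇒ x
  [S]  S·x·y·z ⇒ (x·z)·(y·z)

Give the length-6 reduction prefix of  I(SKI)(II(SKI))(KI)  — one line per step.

  start: I(SKI)(II(SKI))(KI)
  step 1: SKI(II(SKI))(KI)
  step 2: K(II(SKI))(I(II(SKI)))(KI)
  step 3: II(SKI)(KI)
  step 4: I(SKI)(KI)
  step 5: SKI(KI)
  step 6: K(KI)(I(KI))

Answer: after 6 steps: K(KI)(I(KI))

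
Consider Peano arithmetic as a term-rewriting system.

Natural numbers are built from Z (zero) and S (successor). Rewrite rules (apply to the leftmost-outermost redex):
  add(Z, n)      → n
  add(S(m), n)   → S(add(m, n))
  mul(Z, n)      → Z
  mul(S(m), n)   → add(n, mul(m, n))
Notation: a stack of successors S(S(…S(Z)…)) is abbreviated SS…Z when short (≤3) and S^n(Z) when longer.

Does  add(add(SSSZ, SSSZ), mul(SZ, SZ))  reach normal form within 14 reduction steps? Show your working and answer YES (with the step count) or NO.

  start: add(add(SSSZ, SSSZ), mul(SZ, SZ))
  →1  add(S(add(SSZ, SSSZ)), mul(SZ, SZ))
  →2  S(add(add(SSZ, SSSZ), mul(SZ, SZ)))
  →3  S(add(S(add(SZ, SSSZ)), mul(SZ, SZ)))
  →4  S(S(add(add(SZ, SSSZ), mul(SZ, SZ))))
  →5  S(S(add(S(add(Z, SSSZ)), mul(SZ, SZ))))
  →6  S(S(S(add(add(Z, SSSZ), mul(SZ, SZ)))))
  →7  S(S(S(add(SSSZ, mul(SZ, SZ)))))
  →8  S(S(S(S(add(SSZ, mul(SZ, SZ))))))
  →9  S(S(S(S(S(add(SZ, mul(SZ, SZ)))))))
  →10  S(S(S(S(S(S(add(Z, mul(SZ, SZ))))))))
  →11  S(S(S(S(S(S(mul(SZ, SZ)))))))
  →12  S(S(S(S(S(S(add(SZ, mul(Z, SZ))))))))
  →13  S(S(S(S(S(S(S(add(Z, mul(Z, SZ)))))))))
  →14  S(S(S(S(S(S(S(mul(Z, SZ))))))))

Answer: NO — after 14 steps the term is S(S(S(S(S(S(S(mul(Z, SZ)))))))), not yet normal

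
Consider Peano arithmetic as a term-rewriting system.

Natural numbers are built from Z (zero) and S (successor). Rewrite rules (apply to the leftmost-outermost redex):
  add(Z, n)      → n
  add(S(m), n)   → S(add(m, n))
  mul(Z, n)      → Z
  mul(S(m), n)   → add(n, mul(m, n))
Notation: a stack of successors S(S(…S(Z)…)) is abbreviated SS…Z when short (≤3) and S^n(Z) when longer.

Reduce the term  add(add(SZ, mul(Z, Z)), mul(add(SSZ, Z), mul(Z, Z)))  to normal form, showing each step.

  start: add(add(SZ, mul(Z, Z)), mul(add(SSZ, Z), mul(Z, Z)))
  →1  add(S(add(Z, mul(Z, Z))), mul(add(SSZ, Z), mul(Z, Z)))
  →2  S(add(add(Z, mul(Z, Z)), mul(add(SSZ, Z), mul(Z, Z))))
  →3  S(add(mul(Z, Z), mul(add(SSZ, Z), mul(Z, Z))))
  →4  S(add(Z, mul(add(SSZ, Z), mul(Z, Z))))
  →5  S(mul(add(SSZ, Z), mul(Z, Z)))
  →6  S(mul(S(add(SZ, Z)), mul(Z, Z)))
  →7  S(add(mul(Z, Z), mul(add(SZ, Z), mul(Z, Z))))
  →8  S(add(Z, mul(add(SZ, Z), mul(Z, Z))))
  →9  S(mul(add(SZ, Z), mul(Z, Z)))
  →10  S(mul(S(add(Z, Z)), mul(Z, Z)))
  →11  S(add(mul(Z, Z), mul(add(Z, Z), mul(Z, Z))))
  →12  S(add(Z, mul(add(Z, Z), mul(Z, Z))))
  →13  S(mul(add(Z, Z), mul(Z, Z)))
  →14  S(mul(Z, mul(Z, Z)))
  →15  SZ

Answer: normal form = SZ  (in 15 steps)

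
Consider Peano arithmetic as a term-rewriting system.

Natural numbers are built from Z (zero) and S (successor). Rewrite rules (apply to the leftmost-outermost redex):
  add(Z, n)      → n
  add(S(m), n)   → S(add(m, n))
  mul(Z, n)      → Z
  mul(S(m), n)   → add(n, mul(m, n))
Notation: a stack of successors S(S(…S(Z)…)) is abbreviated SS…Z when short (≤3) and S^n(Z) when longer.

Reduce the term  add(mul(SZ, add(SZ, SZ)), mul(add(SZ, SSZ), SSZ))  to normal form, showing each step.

  start: add(mul(SZ, add(SZ, SZ)), mul(add(SZ, SSZ), SSZ))
  step 1: add(add(add(SZ, SZ), mul(Z, add(SZ, SZ))), mul(add(SZ, SSZ), SSZ))
  step 2: add(add(S(add(Z, SZ)), mul(Z, add(SZ, SZ))), mul(add(SZ, SSZ), SSZ))
  step 3: add(S(add(add(Z, SZ), mul(Z, add(SZ, SZ)))), mul(add(SZ, SSZ), SSZ))
  step 4: S(add(add(add(Z, SZ), mul(Z, add(SZ, SZ))), mul(add(SZ, SSZ), SSZ)))
  step 5: S(add(add(SZ, mul(Z, add(SZ, SZ))), mul(add(SZ, SSZ), SSZ)))
  step 6: S(add(S(add(Z, mul(Z, add(SZ, SZ)))), mul(add(SZ, SSZ), SSZ)))
  step 7: S(S(add(add(Z, mul(Z, add(SZ, SZ))), mul(add(SZ, SSZ), SSZ))))
  step 8: S(S(add(mul(Z, add(SZ, SZ)), mul(add(SZ, SSZ), SSZ))))
  step 9: S(S(add(Z, mul(add(SZ, SSZ), SSZ))))
  step 10: S(S(mul(add(SZ, SSZ), SSZ)))
  step 11: S(S(mul(S(add(Z, SSZ)), SSZ)))
  step 12: S(S(add(SSZ, mul(add(Z, SSZ), SSZ))))
  step 13: S(S(S(add(SZ, mul(add(Z, SSZ), SSZ)))))
  step 14: S(S(S(S(add(Z, mul(add(Z, SSZ), SSZ))))))
  step 15: S(S(S(S(mul(add(Z, SSZ), SSZ)))))
  step 16: S(S(S(S(mul(SSZ, SSZ)))))
  step 17: S(S(S(S(add(SSZ, mul(SZ, SSZ))))))
  step 18: S(S(S(S(S(add(SZ, mul(SZ, SSZ)))))))
  step 19: S(S(S(S(S(S(add(Z, mul(SZ, SSZ))))))))
  step 20: S(S(S(S(S(S(mul(SZ, SSZ)))))))
  step 21: S(S(S(S(S(S(add(SSZ, mul(Z, SSZ))))))))
  step 22: S(S(S(S(S(S(S(add(SZ, mul(Z, SSZ)))))))))
  step 23: S(S(S(S(S(S(S(S(add(Z, mul(Z, SSZ))))))))))
  step 24: S(S(S(S(S(S(S(S(mul(Z, SSZ)))))))))
  step 25: S^8(Z)

Answer: normal form = S^8(Z)  (in 25 steps)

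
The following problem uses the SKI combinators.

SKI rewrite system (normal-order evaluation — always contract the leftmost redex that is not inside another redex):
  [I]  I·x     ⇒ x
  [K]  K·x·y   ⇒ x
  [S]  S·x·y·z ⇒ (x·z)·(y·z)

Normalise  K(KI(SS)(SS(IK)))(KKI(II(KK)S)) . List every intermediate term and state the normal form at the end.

Answer: normal form = SSK  (in 4 steps)

Working:
  start: K(KI(SS)(SS(IK)))(KKI(II(KK)S))
  step 1: KI(SS)(SS(IK))
  step 2: I(SS(IK))
  step 3: SS(IK)
  step 4: SSK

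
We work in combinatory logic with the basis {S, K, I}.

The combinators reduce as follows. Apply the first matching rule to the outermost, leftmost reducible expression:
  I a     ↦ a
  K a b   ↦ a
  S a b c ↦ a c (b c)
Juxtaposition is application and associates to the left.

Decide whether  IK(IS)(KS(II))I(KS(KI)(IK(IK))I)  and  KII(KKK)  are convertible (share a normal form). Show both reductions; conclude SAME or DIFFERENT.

Term A:
  start: IK(IS)(KS(II))I(KS(KI)(IK(IK))I)
  [1] K(IS)(KS(II))I(KS(KI)(IK(IK))I)
  [2] ISI(KS(KI)(IK(IK))I)
  [3] SI(KS(KI)(IK(IK))I)
  [4] SI(S(IK(IK))I)
  [5] SI(S(K(IK))I)
  [6] SI(S(KK)I)

Term B:
  start: KII(KKK)
  [1] I(KKK)
  [2] KKK
  [3] K

Answer: DIFFERENT — A ⇓ SI(S(KK)I), B ⇓ K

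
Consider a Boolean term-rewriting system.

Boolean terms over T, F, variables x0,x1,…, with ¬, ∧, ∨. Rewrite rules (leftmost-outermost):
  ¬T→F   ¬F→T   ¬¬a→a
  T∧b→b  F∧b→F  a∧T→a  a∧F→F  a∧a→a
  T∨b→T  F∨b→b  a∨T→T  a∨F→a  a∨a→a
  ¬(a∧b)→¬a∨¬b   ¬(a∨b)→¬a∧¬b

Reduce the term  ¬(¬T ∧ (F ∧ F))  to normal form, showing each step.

  start: ¬(¬T ∧ (F ∧ F))
  →1  ¬¬T ∨ ¬(F ∧ F)
  →2  T ∨ ¬(F ∧ F)
  →3  T

Answer: normal form = T  (in 3 steps)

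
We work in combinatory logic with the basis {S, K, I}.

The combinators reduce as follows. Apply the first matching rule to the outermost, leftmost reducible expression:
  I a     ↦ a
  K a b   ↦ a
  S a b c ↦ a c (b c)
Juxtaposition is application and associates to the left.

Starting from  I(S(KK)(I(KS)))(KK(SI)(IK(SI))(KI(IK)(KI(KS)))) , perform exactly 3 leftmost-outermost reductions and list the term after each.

  start: I(S(KK)(I(KS)))(KK(SI)(IK(SI))(KI(IK)(KI(KS))))
  →1  S(KK)(I(KS))(KK(SI)(IK(SI))(KI(IK)(KI(KS))))
  →2  KK(KK(SI)(IK(SI))(KI(IK)(KI(KS))))(I(KS)(KK(SI)(IK(SI))(KI(IK)(KI(KS)))))
  →3  K(I(KS)(KK(SI)(IK(SI))(KI(IK)(KI(KS)))))

Answer: after 3 steps: K(I(KS)(KK(SI)(IK(SI))(KI(IK)(KI(KS)))))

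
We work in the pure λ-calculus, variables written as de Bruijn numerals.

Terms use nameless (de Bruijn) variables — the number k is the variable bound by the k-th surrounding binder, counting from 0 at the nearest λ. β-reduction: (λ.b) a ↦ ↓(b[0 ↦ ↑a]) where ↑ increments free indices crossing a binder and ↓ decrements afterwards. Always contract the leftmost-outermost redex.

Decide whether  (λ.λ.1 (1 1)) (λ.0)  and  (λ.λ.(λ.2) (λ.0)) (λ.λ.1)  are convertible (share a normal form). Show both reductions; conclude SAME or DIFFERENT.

Term A:
  start: (λ.λ.1 (1 1)) (λ.0)
  →1  λ.(λ.0) ((λ.0) (λ.0))
  →2  λ.(λ.0) (λ.0)
  →3  λ.λ.0

Term B:
  start: (λ.λ.(λ.2) (λ.0)) (λ.λ.1)
  →1  λ.(λ.λ.λ.1) (λ.0)
  →2  λ.λ.λ.1

Answer: DIFFERENT — A ⇓ λ.λ.0, B ⇓ λ.λ.λ.1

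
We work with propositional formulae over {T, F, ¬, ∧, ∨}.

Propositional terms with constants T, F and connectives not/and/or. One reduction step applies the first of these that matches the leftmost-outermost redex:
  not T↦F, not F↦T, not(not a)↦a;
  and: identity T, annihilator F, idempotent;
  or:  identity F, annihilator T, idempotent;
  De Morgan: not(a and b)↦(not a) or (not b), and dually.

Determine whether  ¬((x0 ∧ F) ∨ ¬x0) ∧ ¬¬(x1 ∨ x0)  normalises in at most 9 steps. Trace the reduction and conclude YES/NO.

  start: ¬((x0 ∧ F) ∨ ¬x0) ∧ ¬¬(x1 ∨ x0)
  step 1: (¬(x0 ∧ F) ∧ ¬¬x0) ∧ ¬¬(x1 ∨ x0)
  step 2: ((¬x0 ∨ ¬F) ∧ ¬¬x0) ∧ ¬¬(x1 ∨ x0)
  step 3: ((¬x0 ∨ T) ∧ ¬¬x0) ∧ ¬¬(x1 ∨ x0)
  step 4: (T ∧ ¬¬x0) ∧ ¬¬(x1 ∨ x0)
  step 5: ¬¬x0 ∧ ¬¬(x1 ∨ x0)
  step 6: x0 ∧ ¬¬(x1 ∨ x0)
  step 7: x0 ∧ (x1 ∨ x0)

Answer: YES — reaches normal form x0 ∧ (x1 ∨ x0) in 7 ≤ 9 steps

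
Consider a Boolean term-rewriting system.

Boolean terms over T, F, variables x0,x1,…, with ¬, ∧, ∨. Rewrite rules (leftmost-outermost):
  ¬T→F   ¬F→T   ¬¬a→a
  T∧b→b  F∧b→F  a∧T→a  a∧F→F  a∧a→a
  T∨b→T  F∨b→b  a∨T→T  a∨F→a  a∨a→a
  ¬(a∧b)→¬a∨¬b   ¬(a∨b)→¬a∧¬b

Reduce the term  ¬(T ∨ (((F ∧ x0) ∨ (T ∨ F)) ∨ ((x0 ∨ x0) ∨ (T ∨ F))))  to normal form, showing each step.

Answer: normal form = F  (in 3 steps)

Reduction:
  start: ¬(T ∨ (((F ∧ x0) ∨ (T ∨ F)) ∨ ((x0 ∨ x0) ∨ (T ∨ F))))
  [1] ¬T ∧ ¬(((F ∧ x0) ∨ (T ∨ F)) ∨ ((x0 ∨ x0) ∨ (T ∨ F)))
  [2] F ∧ ¬(((F ∧ x0) ∨ (T ∨ F)) ∨ ((x0 ∨ x0) ∨ (T ∨ F)))
  [3] F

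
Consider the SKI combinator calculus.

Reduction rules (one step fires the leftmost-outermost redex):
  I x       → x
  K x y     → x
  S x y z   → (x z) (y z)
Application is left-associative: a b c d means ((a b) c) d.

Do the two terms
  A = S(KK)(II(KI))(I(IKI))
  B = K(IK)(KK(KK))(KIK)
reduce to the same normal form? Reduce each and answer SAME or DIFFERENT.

Term A:
  start: S(KK)(II(KI))(I(IKI))
  step 1: KK(I(IKI))(II(KI)(I(IKI)))
  step 2: K(II(KI)(I(IKI)))
  step 3: K(I(KI)(I(IKI)))
  step 4: K(KI(I(IKI)))
  step 5: KI

Term B:
  start: K(IK)(KK(KK))(KIK)
  step 1: IK(KIK)
  step 2: K(KIK)
  step 3: KI

Answer: SAME — A ⇓ KI, B ⇓ KI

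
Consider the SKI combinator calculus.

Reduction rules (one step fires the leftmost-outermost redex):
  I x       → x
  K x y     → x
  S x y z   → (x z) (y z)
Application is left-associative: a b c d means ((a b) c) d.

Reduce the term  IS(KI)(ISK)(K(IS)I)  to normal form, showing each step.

Answer: normal form = SKS  (in 7 steps)

Working:
  start: IS(KI)(ISK)(K(IS)I)
  step 1: S(KI)(ISK)(K(IS)I)
  step 2: KI(K(IS)I)(ISK(K(IS)I))
  step 3: I(ISK(K(IS)I))
  step 4: ISK(K(IS)I)
  step 5: SK(K(IS)I)
  step 6: SK(IS)
  step 7: SKS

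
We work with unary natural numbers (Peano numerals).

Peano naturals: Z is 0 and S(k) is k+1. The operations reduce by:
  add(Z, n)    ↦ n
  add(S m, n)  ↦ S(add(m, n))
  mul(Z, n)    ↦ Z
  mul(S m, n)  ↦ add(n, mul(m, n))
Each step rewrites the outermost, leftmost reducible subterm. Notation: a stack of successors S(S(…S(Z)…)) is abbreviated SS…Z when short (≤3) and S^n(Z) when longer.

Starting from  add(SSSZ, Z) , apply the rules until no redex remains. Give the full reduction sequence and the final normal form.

  start: add(SSSZ, Z)
  →1  S(add(SSZ, Z))
  →2  S(S(add(SZ, Z)))
  →3  S(S(S(add(Z, Z))))
  →4  SSSZ

Answer: normal form = SSSZ  (in 4 steps)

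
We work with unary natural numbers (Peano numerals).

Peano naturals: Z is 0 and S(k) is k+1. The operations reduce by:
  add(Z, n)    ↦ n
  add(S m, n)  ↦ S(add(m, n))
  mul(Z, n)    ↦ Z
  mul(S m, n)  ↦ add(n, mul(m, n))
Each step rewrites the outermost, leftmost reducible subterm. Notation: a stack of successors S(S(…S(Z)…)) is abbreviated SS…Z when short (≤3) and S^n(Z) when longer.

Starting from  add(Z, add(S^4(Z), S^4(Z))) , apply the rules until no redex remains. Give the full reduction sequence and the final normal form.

  start: add(Z, add(S^4(Z), S^4(Z)))
  [1] add(S^4(Z), S^4(Z))
  [2] S(add(SSSZ, S^4(Z)))
  [3] S(S(add(SSZ, S^4(Z))))
  [4] S(S(S(add(SZ, S^4(Z)))))
  [5] S(S(S(S(add(Z, S^4(Z))))))
  [6] S^8(Z)

Answer: normal form = S^8(Z)  (in 6 steps)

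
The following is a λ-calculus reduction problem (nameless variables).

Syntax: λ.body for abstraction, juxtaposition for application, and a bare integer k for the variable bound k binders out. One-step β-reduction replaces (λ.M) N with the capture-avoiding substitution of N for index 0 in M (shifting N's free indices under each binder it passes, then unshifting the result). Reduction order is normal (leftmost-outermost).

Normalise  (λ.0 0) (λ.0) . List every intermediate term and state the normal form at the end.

Answer: normal form = λ.0  (in 2 steps)

Reduction:
  start: (λ.0 0) (λ.0)
  →1  (λ.0) (λ.0)
  →2  λ.0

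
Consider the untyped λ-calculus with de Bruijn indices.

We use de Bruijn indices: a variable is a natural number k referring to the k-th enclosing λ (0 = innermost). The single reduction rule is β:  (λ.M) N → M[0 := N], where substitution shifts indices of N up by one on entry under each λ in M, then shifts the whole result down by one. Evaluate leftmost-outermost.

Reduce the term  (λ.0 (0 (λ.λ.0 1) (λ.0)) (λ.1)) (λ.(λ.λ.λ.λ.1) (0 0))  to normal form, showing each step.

Answer: normal form = λ.λ.1  (in 4 steps)

Working:
  start: (λ.0 (0 (λ.λ.0 1) (λ.0)) (λ.1)) (λ.(λ.λ.λ.λ.1) (0 0))
  →1  (λ.(λ.λ.λ.λ.1) (0 0)) ((λ.(λ.λ.λ.λ.1) (0 0)) (λ.λ.0 1) (λ.0)) (λ.λ.(λ.λ.λ.λ.1) (0 0))
  →2  (λ.λ.λ.λ.1) ((λ.(λ.λ.λ.λ.1) (0 0)) (λ.λ.0 1) (λ.0) ((λ.(λ.λ.λ.λ.1) (0 0)) (λ.λ.0 1) (λ.0))) (λ.λ.(λ.λ.λ.λ.1) (0 0))
  →3  (λ.λ.λ.1) (λ.λ.(λ.λ.λ.λ.1) (0 0))
  →4  λ.λ.1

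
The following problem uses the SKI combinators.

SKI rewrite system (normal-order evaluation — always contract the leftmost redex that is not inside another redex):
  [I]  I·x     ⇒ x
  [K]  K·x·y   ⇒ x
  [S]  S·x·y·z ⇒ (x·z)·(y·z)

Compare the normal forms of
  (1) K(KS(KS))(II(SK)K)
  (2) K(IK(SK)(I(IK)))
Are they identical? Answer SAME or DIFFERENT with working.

Term A:
  start: K(KS(KS))(II(SK)K)
  step 1: KS(KS)
  step 2: S

Term B:
  start: K(IK(SK)(I(IK)))
  step 1: K(K(SK)(I(IK)))
  step 2: K(SK)

Answer: DIFFERENT — A ⇓ S, B ⇓ K(SK)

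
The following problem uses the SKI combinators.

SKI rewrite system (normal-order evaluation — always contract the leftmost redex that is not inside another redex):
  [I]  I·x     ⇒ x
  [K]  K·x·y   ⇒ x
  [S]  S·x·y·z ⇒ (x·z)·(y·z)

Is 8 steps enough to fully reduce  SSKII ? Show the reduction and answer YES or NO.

Answer: YES — reaches normal form I in 5 ≤ 8 steps

Working:
  start: SSKII
  [1] SI(KI)I
  [2] II(KII)
  [3] I(KII)
  [4] KII
  [5] I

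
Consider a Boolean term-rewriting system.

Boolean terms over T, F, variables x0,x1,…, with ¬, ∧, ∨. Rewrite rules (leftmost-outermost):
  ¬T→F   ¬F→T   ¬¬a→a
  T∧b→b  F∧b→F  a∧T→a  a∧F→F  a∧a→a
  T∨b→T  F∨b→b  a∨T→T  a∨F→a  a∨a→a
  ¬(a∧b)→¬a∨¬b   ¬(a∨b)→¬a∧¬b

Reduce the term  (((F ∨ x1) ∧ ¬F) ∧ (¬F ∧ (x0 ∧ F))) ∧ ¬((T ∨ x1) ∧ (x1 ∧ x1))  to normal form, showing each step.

  start: (((F ∨ x1) ∧ ¬F) ∧ (¬F ∧ (x0 ∧ F))) ∧ ¬((T ∨ x1) ∧ (x1 ∧ x1))
  step 1: ((x1 ∧ ¬F) ∧ (¬F ∧ (x0 ∧ F))) ∧ ¬((T ∨ x1) ∧ (x1 ∧ x1))
  step 2: ((x1 ∧ T) ∧ (¬F ∧ (x0 ∧ F))) ∧ ¬((T ∨ x1) ∧ (x1 ∧ x1))
  step 3: (x1 ∧ (¬F ∧ (x0 ∧ F))) ∧ ¬((T ∨ x1) ∧ (x1 ∧ x1))
  step 4: (x1 ∧ (T ∧ (x0 ∧ F))) ∧ ¬((T ∨ x1) ∧ (x1 ∧ x1))
  step 5: (x1 ∧ (x0 ∧ F)) ∧ ¬((T ∨ x1) ∧ (x1 ∧ x1))
  step 6: (x1 ∧ F) ∧ ¬((T ∨ x1) ∧ (x1 ∧ x1))
  step 7: F ∧ ¬((T ∨ x1) ∧ (x1 ∧ x1))
  step 8: F

Answer: normal form = F  (in 8 steps)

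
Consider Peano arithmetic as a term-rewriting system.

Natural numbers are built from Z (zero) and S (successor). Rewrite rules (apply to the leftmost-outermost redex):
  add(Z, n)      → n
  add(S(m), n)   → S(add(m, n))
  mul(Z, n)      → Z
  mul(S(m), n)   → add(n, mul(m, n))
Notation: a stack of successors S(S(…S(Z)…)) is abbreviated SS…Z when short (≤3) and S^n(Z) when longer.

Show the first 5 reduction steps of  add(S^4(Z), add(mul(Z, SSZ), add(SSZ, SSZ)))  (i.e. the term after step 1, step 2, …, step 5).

  start: add(S^4(Z), add(mul(Z, SSZ), add(SSZ, SSZ)))
  [1] S(add(SSSZ, add(mul(Z, SSZ), add(SSZ, SSZ))))
  [2] S(S(add(SSZ, add(mul(Z, SSZ), add(SSZ, SSZ)))))
  [3] S(S(S(add(SZ, add(mul(Z, SSZ), add(SSZ, SSZ))))))
  [4] S(S(S(S(add(Z, add(mul(Z, SSZ), add(SSZ, SSZ)))))))
  [5] S(S(S(S(add(mul(Z, SSZ), add(SSZ, SSZ))))))

Answer: after 5 steps: S(S(S(S(add(mul(Z, SSZ), add(SSZ, SSZ))))))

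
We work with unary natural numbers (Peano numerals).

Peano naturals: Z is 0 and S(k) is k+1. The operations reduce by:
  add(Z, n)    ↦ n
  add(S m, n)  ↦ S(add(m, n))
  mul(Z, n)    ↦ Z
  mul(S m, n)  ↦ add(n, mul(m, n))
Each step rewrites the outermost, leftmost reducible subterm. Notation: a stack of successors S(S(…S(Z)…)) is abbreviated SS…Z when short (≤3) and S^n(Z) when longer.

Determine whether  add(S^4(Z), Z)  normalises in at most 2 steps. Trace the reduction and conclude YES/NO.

Answer: NO — after 2 steps the term is S(S(add(SSZ, Z))), not yet normal

Working:
  start: add(S^4(Z), Z)
  →1  S(add(SSSZ, Z))
  →2  S(S(add(SSZ, Z)))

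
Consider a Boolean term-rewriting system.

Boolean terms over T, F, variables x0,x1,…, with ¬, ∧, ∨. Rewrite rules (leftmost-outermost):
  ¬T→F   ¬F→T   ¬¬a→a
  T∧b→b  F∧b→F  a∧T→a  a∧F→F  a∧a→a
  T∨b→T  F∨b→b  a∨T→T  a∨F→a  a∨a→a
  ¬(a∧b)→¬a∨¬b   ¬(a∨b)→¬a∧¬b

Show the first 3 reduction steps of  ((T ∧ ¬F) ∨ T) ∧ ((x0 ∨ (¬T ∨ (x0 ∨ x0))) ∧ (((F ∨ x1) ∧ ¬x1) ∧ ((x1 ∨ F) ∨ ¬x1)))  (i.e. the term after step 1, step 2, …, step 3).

  start: ((T ∧ ¬F) ∨ T) ∧ ((x0 ∨ (¬T ∨ (x0 ∨ x0))) ∧ (((F ∨ x1) ∧ ¬x1) ∧ ((x1 ∨ F) ∨ ¬x1)))
  →1  T ∧ ((x0 ∨ (¬T ∨ (x0 ∨ x0))) ∧ (((F ∨ x1) ∧ ¬x1) ∧ ((x1 ∨ F) ∨ ¬x1)))
  →2  (x0 ∨ (¬T ∨ (x0 ∨ x0))) ∧ (((F ∨ x1) ∧ ¬x1) ∧ ((x1 ∨ F) ∨ ¬x1))
  →3  (x0 ∨ (F ∨ (x0 ∨ x0))) ∧ (((F ∨ x1) ∧ ¬x1) ∧ ((x1 ∨ F) ∨ ¬x1))

Answer: after 3 steps: (x0 ∨ (F ∨ (x0 ∨ x0))) ∧ (((F ∨ x1) ∧ ¬x1) ∧ ((x1 ∨ F) ∨ ¬x1))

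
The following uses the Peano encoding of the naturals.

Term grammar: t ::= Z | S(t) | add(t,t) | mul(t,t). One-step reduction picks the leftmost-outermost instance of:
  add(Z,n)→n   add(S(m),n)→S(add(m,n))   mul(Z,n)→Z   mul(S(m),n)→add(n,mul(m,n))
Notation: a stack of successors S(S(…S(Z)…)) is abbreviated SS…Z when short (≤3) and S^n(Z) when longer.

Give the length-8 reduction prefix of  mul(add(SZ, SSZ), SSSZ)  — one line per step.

  start: mul(add(SZ, SSZ), SSSZ)
  →1  mul(S(add(Z, SSZ)), SSSZ)
  →2  add(SSSZ, mul(add(Z, SSZ), SSSZ))
  →3  S(add(SSZ, mul(add(Z, SSZ), SSSZ)))
  →4  S(S(add(SZ, mul(add(Z, SSZ), SSSZ))))
  →5  S(S(S(add(Z, mul(add(Z, SSZ), SSSZ)))))
  →6  S(S(S(mul(add(Z, SSZ), SSSZ))))
  →7  S(S(S(mul(SSZ, SSSZ))))
  →8  S(S(S(add(SSSZ, mul(SZ, SSSZ)))))

Answer: after 8 steps: S(S(S(add(SSSZ, mul(SZ, SSSZ)))))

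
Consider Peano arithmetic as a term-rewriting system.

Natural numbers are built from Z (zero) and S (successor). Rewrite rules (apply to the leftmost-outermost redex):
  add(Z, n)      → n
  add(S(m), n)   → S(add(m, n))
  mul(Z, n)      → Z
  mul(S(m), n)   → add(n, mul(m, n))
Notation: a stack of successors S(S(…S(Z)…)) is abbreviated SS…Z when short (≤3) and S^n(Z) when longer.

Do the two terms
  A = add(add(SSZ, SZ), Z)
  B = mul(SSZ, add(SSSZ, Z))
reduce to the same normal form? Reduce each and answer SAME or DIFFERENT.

Term A:
  start: add(add(SSZ, SZ), Z)
  [1] add(S(add(SZ, SZ)), Z)
  [2] S(add(add(SZ, SZ), Z))
  [3] S(add(S(add(Z, SZ)), Z))
  [4] S(S(add(add(Z, SZ), Z)))
  [5] S(S(add(SZ, Z)))
  [6] S(S(S(add(Z, Z))))
  [7] SSSZ

Term B:
  start: mul(SSZ, add(SSSZ, Z))
  [1] add(add(SSSZ, Z), mul(SZ, add(SSSZ, Z)))
  [2] add(S(add(SSZ, Z)), mul(SZ, add(SSSZ, Z)))
  [3] S(add(add(SSZ, Z), mul(SZ, add(SSSZ, Z))))
  [4] S(add(S(add(SZ, Z)), mul(SZ, add(SSSZ, Z))))
  [5] S(S(add(add(SZ, Z), mul(SZ, add(SSSZ, Z)))))
  [6] S(S(add(S(add(Z, Z)), mul(SZ, add(SSSZ, Z)))))
  [7] S(S(S(add(add(Z, Z), mul(SZ, add(SSSZ, Z))))))
  [8] S(S(S(add(Z, mul(SZ, add(SSSZ, Z))))))
  [9] S(S(S(mul(SZ, add(SSSZ, Z)))))
  [10] S(S(S(add(add(SSSZ, Z), mul(Z, add(SSSZ, Z))))))
  [11] S(S(S(add(S(add(SSZ, Z)), mul(Z, add(SSSZ, Z))))))
  [12] S(S(S(S(add(add(SSZ, Z), mul(Z, add(SSSZ, Z)))))))
  [13] S(S(S(S(add(S(add(SZ, Z)), mul(Z, add(SSSZ, Z)))))))
  [14] S(S(S(S(S(add(add(SZ, Z), mul(Z, add(SSSZ, Z))))))))
  [15] S(S(S(S(S(add(S(add(Z, Z)), mul(Z, add(SSSZ, Z))))))))
  [16] S(S(S(S(S(S(add(add(Z, Z), mul(Z, add(SSSZ, Z)))))))))
  [17] S(S(S(S(S(S(add(Z, mul(Z, add(SSSZ, Z)))))))))
  [18] S(S(S(S(S(S(mul(Z, add(SSSZ, Z))))))))
  [19] S^6(Z)

Answer: DIFFERENT — A ⇓ SSSZ, B ⇓ S^6(Z)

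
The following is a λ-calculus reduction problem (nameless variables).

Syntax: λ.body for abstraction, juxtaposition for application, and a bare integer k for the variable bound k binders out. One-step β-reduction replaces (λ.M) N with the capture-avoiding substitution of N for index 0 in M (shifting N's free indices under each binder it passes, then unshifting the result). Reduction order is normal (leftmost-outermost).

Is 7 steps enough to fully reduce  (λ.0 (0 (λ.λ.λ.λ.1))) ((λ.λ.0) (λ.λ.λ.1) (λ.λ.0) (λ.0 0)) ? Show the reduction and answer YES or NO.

  start: (λ.0 (0 (λ.λ.λ.λ.1))) ((λ.λ.0) (λ.λ.λ.1) (λ.λ.0) (λ.0 0))
  step 1: (λ.λ.0) (λ.λ.λ.1) (λ.λ.0) (λ.0 0) ((λ.λ.0) (λ.λ.λ.1) (λ.λ.0) (λ.0 0) (λ.λ.λ.λ.1))
  step 2: (λ.0) (λ.λ.0) (λ.0 0) ((λ.λ.0) (λ.λ.λ.1) (λ.λ.0) (λ.0 0) (λ.λ.λ.λ.1))
  step 3: (λ.λ.0) (λ.0 0) ((λ.λ.0) (λ.λ.λ.1) (λ.λ.0) (λ.0 0) (λ.λ.λ.λ.1))
  step 4: (λ.0) ((λ.λ.0) (λ.λ.λ.1) (λ.λ.0) (λ.0 0) (λ.λ.λ.λ.1))
  step 5: (λ.λ.0) (λ.λ.λ.1) (λ.λ.0) (λ.0 0) (λ.λ.λ.λ.1)
  step 6: (λ.0) (λ.λ.0) (λ.0 0) (λ.λ.λ.λ.1)
  step 7: (λ.λ.0) (λ.0 0) (λ.λ.λ.λ.1)

Answer: NO — after 7 steps the term is (λ.λ.0) (λ.0 0) (λ.λ.λ.λ.1), not yet normal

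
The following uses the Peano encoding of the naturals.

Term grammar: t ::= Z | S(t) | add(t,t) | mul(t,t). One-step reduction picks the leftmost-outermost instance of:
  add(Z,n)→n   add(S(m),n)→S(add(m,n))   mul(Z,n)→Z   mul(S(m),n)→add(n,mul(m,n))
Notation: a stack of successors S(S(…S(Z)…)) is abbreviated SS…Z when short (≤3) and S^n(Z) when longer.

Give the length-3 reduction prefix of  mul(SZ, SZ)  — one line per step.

  start: mul(SZ, SZ)
  →1  add(SZ, mul(Z, SZ))
  →2  S(add(Z, mul(Z, SZ)))
  →3  S(mul(Z, SZ))

Answer: after 3 steps: S(mul(Z, SZ))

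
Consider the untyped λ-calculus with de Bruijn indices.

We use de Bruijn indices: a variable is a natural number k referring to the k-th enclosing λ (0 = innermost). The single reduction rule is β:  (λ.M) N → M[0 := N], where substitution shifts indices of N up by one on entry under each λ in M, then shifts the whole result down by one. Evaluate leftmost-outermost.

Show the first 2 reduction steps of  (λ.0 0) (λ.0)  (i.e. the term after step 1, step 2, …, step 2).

  start: (λ.0 0) (λ.0)
  step 1: (λ.0) (λ.0)
  step 2: λ.0

Answer: after 2 steps: λ.0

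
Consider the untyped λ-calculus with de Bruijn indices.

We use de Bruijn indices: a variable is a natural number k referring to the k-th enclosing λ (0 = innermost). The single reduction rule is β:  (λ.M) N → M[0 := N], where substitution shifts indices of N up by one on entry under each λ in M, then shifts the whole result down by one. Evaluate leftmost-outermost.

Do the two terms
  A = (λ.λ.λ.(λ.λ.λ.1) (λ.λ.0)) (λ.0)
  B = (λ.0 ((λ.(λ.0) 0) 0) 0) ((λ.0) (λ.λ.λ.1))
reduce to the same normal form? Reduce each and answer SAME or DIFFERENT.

Term A:
  start: (λ.λ.λ.(λ.λ.λ.1) (λ.λ.0)) (λ.0)
  [1] λ.λ.(λ.λ.λ.1) (λ.λ.0)
  [2] λ.λ.λ.λ.1

Term B:
  start: (λ.0 ((λ.(λ.0) 0) 0) 0) ((λ.0) (λ.λ.λ.1))
  [1] (λ.0) (λ.λ.λ.1) ((λ.(λ.0) 0) ((λ.0) (λ.λ.λ.1))) ((λ.0) (λ.λ.λ.1))
  [2] (λ.λ.λ.1) ((λ.(λ.0) 0) ((λ.0) (λ.λ.λ.1))) ((λ.0) (λ.λ.λ.1))
  [3] (λ.λ.1) ((λ.0) (λ.λ.λ.1))
  [4] λ.(λ.0) (λ.λ.λ.1)
  [5] λ.λ.λ.λ.1

Answer: SAME — A ⇓ λ.λ.λ.λ.1, B ⇓ λ.λ.λ.λ.1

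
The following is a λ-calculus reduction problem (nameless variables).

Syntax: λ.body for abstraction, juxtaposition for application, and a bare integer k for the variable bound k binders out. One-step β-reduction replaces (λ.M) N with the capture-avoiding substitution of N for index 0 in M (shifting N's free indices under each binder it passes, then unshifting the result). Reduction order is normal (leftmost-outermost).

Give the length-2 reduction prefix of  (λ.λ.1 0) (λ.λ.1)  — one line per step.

  start: (λ.λ.1 0) (λ.λ.1)
  →1  λ.(λ.λ.1) 0
  →2  λ.λ.1

Answer: after 2 steps: λ.λ.1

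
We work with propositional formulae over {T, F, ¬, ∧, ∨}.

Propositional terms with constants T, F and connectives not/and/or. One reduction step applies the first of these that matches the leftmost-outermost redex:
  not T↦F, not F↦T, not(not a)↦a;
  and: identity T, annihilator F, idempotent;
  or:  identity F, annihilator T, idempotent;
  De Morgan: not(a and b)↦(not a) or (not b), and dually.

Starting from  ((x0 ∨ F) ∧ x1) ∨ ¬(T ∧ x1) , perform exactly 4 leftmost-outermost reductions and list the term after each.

Answer: after 4 steps: (x0 ∧ x1) ∨ ¬x1

Reduction:
  start: ((x0 ∨ F) ∧ x1) ∨ ¬(T ∧ x1)
  →1  (x0 ∧ x1) ∨ ¬(T ∧ x1)
  →2  (x0 ∧ x1) ∨ (¬T ∨ ¬x1)
  →3  (x0 ∧ x1) ∨ (F ∨ ¬x1)
  →4  (x0 ∧ x1) ∨ ¬x1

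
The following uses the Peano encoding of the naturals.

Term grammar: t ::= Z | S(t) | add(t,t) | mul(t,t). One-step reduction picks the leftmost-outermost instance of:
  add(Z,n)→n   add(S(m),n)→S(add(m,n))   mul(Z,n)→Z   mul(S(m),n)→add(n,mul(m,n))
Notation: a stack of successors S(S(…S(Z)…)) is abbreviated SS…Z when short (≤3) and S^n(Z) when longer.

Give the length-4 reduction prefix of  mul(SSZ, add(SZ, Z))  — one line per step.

Answer: after 4 steps: S(add(Z, mul(SZ, add(SZ, Z))))

Working:
  start: mul(SSZ, add(SZ, Z))
  →1  add(add(SZ, Z), mul(SZ, add(SZ, Z)))
  →2  add(S(add(Z, Z)), mul(SZ, add(SZ, Z)))
  →3  S(add(add(Z, Z), mul(SZ, add(SZ, Z))))
  →4  S(add(Z, mul(SZ, add(SZ, Z))))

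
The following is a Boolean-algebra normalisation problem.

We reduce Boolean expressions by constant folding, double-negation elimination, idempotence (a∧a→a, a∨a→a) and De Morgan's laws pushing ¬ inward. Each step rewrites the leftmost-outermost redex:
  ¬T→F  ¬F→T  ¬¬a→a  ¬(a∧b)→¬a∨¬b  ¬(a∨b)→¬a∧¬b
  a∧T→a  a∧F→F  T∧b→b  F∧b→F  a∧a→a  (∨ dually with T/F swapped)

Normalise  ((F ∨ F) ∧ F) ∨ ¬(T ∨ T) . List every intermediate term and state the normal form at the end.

Answer: normal form = F  (in 5 steps)

Derivation:
  start: ((F ∨ F) ∧ F) ∨ ¬(T ∨ T)
  →1  F ∨ ¬(T ∨ T)
  →2  ¬(T ∨ T)
  →3  ¬T ∧ ¬T
  →4  ¬T
  →5  F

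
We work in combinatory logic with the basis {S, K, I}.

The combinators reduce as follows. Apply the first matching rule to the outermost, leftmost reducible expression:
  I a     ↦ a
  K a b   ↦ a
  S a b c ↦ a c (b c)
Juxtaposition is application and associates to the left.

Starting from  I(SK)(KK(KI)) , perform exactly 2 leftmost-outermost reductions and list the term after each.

Answer: after 2 steps: SKK

Reduction:
  start: I(SK)(KK(KI))
  →1  SK(KK(KI))
  →2  SKK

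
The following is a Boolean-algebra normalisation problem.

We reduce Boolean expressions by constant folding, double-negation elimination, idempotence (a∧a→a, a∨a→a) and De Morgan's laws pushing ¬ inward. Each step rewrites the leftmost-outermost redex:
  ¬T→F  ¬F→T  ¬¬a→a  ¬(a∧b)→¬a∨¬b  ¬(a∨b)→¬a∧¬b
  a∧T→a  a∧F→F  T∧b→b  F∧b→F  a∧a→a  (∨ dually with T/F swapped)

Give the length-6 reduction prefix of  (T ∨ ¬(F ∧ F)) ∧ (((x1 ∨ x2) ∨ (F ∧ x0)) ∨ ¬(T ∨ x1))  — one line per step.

  start: (T ∨ ¬(F ∧ F)) ∧ (((x1 ∨ x2) ∨ (F ∧ x0)) ∨ ¬(T ∨ x1))
  →1  T ∧ (((x1 ∨ x2) ∨ (F ∧ x0)) ∨ ¬(T ∨ x1))
  →2  ((x1 ∨ x2) ∨ (F ∧ x0)) ∨ ¬(T ∨ x1)
  →3  ((x1 ∨ x2) ∨ F) ∨ ¬(T ∨ x1)
  →4  (x1 ∨ x2) ∨ ¬(T ∨ x1)
  →5  (x1 ∨ x2) ∨ (¬T ∧ ¬x1)
  →6  (x1 ∨ x2) ∨ (F ∧ ¬x1)

Answer: after 6 steps: (x1 ∨ x2) ∨ (F ∧ ¬x1)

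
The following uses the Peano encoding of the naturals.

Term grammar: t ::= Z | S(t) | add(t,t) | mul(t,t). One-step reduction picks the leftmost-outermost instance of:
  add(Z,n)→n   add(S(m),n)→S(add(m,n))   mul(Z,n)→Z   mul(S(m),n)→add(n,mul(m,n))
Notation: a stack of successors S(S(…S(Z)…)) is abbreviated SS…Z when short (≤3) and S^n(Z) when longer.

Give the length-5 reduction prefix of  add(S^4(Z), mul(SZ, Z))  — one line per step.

Answer: after 5 steps: S(S(S(S(mul(SZ, Z)))))

Reduction:
  start: add(S^4(Z), mul(SZ, Z))
  step 1: S(add(SSSZ, mul(SZ, Z)))
  step 2: S(S(add(SSZ, mul(SZ, Z))))
  step 3: S(S(S(add(SZ, mul(SZ, Z)))))
  step 4: S(S(S(S(add(Z, mul(SZ, Z))))))
  step 5: S(S(S(S(mul(SZ, Z)))))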